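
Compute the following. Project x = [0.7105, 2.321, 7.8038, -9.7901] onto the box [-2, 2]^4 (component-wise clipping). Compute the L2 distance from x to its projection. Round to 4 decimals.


Project each component onto [-2, 2].
clip(0.7105) = 0.7105, clip(2.321) = 2.0, clip(7.8038) = 2.0, clip(-9.7901) = -2.0
Projection = [0.7105, 2.0, 2.0, -2.0]
Squared diffs: [0.0, 0.103, 33.6841, 60.6857]
Distance = sqrt(94.4728) = 9.7197


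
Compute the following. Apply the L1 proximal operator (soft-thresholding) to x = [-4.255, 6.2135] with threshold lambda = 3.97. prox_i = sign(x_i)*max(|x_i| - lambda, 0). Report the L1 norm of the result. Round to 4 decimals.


Soft-thresholding with lambda = 3.97:
prox(-4.255) = sign(-4.255)*max(|-4.255| - 3.97, 0) = -0.285
prox(6.2135) = sign(6.2135)*max(|6.2135| - 3.97, 0) = 2.2435
prox(x) = [-0.285, 2.2435]
||prox(x)||_1 = 0.285 + 2.2435 = 2.5285


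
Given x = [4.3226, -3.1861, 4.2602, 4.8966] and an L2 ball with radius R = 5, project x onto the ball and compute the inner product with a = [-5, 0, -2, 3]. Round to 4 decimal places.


Step 1: Compute ||x|| (intermediates to 6 decimals).
||x|| = sqrt(4.3226^2 + (-3.1861)^2 + 4.2602^2 + 4.8966^2) = 8.4239
Step 2: Project.
Since ||x|| > R, scale = R/||x|| = 5/8.4239 = 0.593549, proj(x) = scale * x
proj(x) = [2.565675, -1.891106, 2.528637, 2.906372]
Step 3: Dot product.
a^T * proj(x) = -5*2.565675 + 0*(-1.891106) - 2*2.528637 + 3*2.906372 = -9.1665


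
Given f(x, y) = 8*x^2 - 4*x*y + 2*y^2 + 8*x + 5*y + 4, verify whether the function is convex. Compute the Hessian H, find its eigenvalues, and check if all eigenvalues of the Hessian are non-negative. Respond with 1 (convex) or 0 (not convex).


The Hessian of f(x,y) = 8*x^2 - 4*x*y + 2*y^2 + 8*x + 5*y + 4 is:
H = [[16, -4], [-4, 4]]
Trace = 16 + 4 = 20
Determinant = 16*4 - (-4)^2 = 48
Discriminant = (20)^2 - 4*48 = 208.0
Eigenvalues: lambda_1 = 2.7889, lambda_2 = 17.2111
The function is convex.

1


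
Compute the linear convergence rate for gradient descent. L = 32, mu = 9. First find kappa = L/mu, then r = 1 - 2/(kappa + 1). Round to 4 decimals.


Step 1: Compute the condition number.
kappa = L/mu = 32/9 = 3.5556
Step 2: Compute the convergence rate.
r = 1 - 2/(kappa + 1) = 1 - 2*mu/(L + mu) = (L - mu)/(L + mu) = 23/41 = 0.561


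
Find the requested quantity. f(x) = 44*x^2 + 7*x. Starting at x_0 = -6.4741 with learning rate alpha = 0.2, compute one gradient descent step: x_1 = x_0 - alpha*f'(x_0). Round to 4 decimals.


We compute the gradient at x_0 and apply the update.
f'(x) = 88*x + 7
f'(-6.4741) = 88*-6.4741 + 7 = -562.7208
x_1 = -6.4741 - 0.2*-562.7208 = 106.0701


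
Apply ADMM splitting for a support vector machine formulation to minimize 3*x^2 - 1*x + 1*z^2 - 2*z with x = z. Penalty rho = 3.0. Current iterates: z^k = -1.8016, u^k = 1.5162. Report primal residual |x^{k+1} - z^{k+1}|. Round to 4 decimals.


ADMM iteration with rho = 3.0, z^k = -1.8016, u^k = 1.5162
Step 1: x-update.
Minimize 3*x^2 - 1*x + (3.0/2)*(x + 1.8016 + 1.5162)^2
FOC: (2*3 + 3.0)*x = 1 + 3.0*(-1.8016 - 1.5162)
x^{k+1} = -0.9948
Step 2: z-update.
Minimize 1*z^2 - 2*z + (3.0/2)*(-0.9948 - z + 1.5162)^2
FOC: (2*1 + 3.0)*z = 2 + 3.0*(-0.9948 + 1.5162)
z^{k+1} = 0.7128
Step 3: u-update.
u^{k+1} = 1.5162 - 0.9948 - 0.7128 = -0.1914
Step 4: Primal residual = |-0.9948 - 0.7128| = 1.7076


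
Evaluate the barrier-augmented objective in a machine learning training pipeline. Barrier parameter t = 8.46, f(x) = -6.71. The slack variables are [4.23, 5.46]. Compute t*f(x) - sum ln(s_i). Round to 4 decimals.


Step 1: Compute log-barrier.
ln values: [1.4422, 1.6974]
phi = -(1.4422 + 1.6974) = -3.1397
Step 2: Compute augmented objective.
t*f(x) = 8.46*-6.71 = -56.7666
Total = -56.7666 - 3.1397 = -59.9063


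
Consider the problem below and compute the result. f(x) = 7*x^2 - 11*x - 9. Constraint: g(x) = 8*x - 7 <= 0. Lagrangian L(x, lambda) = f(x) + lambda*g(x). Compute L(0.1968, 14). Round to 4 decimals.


Step 1: Evaluate f(x).
f(0.1968) = 7*0.1968^2 - 11*0.1968 - 9 = -10.8937
Step 2: Evaluate g(x).
g(0.1968) = 8*0.1968 - 7 = -5.4256
Step 3: Compute Lagrangian.
L = -10.8937 + 14*-5.4256 = -86.8521


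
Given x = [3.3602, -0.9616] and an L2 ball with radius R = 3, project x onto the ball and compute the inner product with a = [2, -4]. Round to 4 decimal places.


Step 1: Compute ||x|| (intermediates to 6 decimals).
||x|| = sqrt(3.3602^2 + (-0.9616)^2) = 3.495085
Step 2: Project.
Since ||x|| > R, scale = R/||x|| = 3/3.495085 = 0.858348, proj(x) = scale * x
proj(x) = [2.884221, -0.825387]
Step 3: Dot product.
a^T * proj(x) = 2*2.884221 - 4*(-0.825387) = 9.07


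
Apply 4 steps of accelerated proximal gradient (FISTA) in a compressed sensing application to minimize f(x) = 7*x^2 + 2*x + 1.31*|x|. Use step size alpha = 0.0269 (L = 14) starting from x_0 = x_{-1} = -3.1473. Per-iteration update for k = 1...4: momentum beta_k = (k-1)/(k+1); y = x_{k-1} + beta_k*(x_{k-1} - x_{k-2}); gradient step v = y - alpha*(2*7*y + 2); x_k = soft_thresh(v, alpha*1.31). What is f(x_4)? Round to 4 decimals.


FISTA on f(x) = 7*x^2 + 2*x + 1.31*|x|
L = 14, alpha = 0.0269
Iteration 1: beta = 0.0, y = -3.1473 + 0.0*(-3.1473 + 3.1473) = -3.1473
  grad(y) = -42.0622, v = y - alpha*grad = -2.0158
  prox(v) = soft_thresh(-2.0158, 0.0352) = -1.9806
Iteration 2: beta = 0.3333, y = -1.9806 + 0.3333*(-1.9806 + 3.1473) = -1.5917
  grad(y) = -20.2836, v = y - alpha*grad = -1.0461
  prox(v) = soft_thresh(-1.0461, 0.0352) = -1.0108
Iteration 3: beta = 0.5, y = -1.0108 + 0.5*(-1.0108 + 1.9806) = -0.5259
  grad(y) = -5.363, v = y - alpha*grad = -0.3817
  prox(v) = soft_thresh(-0.3817, 0.0352) = -0.3464
Iteration 4: beta = 0.6, y = -0.3464 + 0.6*(-0.3464 + 1.0108) = 0.0522
  grad(y) = 2.7309, v = y - alpha*grad = -0.0213
  prox(v) = soft_thresh(-0.0213, 0.0352) = 0.0
f(x_4) = 7*0.0^2 + 2*0.0 + 1.31*|0.0| = 0.0


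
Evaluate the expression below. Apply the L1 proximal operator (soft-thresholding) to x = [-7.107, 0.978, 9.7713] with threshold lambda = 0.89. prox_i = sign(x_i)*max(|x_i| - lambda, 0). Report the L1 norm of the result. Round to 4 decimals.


Soft-thresholding with lambda = 0.89:
prox(-7.107) = sign(-7.107)*max(|-7.107| - 0.89, 0) = -6.217
prox(0.978) = sign(0.978)*max(|0.978| - 0.89, 0) = 0.088
prox(9.7713) = sign(9.7713)*max(|9.7713| - 0.89, 0) = 8.8813
prox(x) = [-6.217, 0.088, 8.8813]
||prox(x)||_1 = 6.217 + 0.088 + 8.8813 = 15.1863


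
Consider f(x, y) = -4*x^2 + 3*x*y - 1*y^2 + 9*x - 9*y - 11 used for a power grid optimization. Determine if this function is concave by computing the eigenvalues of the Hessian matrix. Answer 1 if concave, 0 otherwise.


The Hessian of f(x,y) = -4*x^2 + 3*x*y - 1*y^2 + 9*x - 9*y - 11 is:
H = [[-8, 3], [3, -2]]
Trace = -8 - 2 = -10
Determinant = -8*-2 - (3)^2 = 7
Discriminant = (-10)^2 - 4*7 = 72.0
Eigenvalues: lambda_1 = -9.2426, lambda_2 = -0.7574
The function is concave.

1


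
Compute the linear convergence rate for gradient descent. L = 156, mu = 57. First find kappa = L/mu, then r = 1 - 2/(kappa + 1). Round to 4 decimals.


Step 1: Compute the condition number.
kappa = L/mu = 156/57 = 2.7368
Step 2: Compute the convergence rate.
r = 1 - 2/(kappa + 1) = 1 - 2*mu/(L + mu) = (L - mu)/(L + mu) = 99/213 = 0.4648


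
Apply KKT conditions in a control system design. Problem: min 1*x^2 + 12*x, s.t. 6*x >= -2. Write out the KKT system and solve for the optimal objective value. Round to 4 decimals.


Step 1: Try lambda = 0 (constraint inactive).
x_unc = -12/(2*1) = -6.0
Check: 6*-6.0 = -36.0 < -2 -- violated!
Step 2: Constraint must be active: 6*x = -2
x* = -2/6 = -1/3 = -0.3333 (rounded; the exact value -1/3 is used below)
lambda = (2*1*(-1/3) + 12)/6 = 1.8889
Step 3: Compute optimal value.
f(x*) = 1*(-1/3)^2 + 12*(-1/3) = -3.8889


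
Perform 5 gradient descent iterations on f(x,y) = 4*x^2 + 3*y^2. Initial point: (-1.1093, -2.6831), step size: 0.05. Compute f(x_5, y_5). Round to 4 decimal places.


Gradient descent on f(x,y) = 4*x^2 + 3*y^2.
Starting point: (-1.1093, -2.6831), alpha = 0.05
Step 1: grad_x = 2*4*-1.1093 = -8.8744, grad_y = 2*3*-2.6831 = -16.0986
  x_1 = -1.1093 - 0.05*-8.8744 = -0.6656
  y_1 = -2.6831 - 0.05*-16.0986 = -1.8782
Step 2: grad_x = 2*4*-0.6656 = -5.3246, grad_y = 2*3*-1.8782 = -11.269
  x_2 = -0.6656 - 0.05*-5.3246 = -0.3993
  y_2 = -1.8782 - 0.05*-11.269 = -1.3147
Step 3: grad_x = 2*4*-0.3993 = -3.1948, grad_y = 2*3*-1.3147 = -7.8883
  x_3 = -0.3993 - 0.05*-3.1948 = -0.2396
  y_3 = -1.3147 - 0.05*-7.8883 = -0.9203
Step 4: grad_x = 2*4*-0.2396 = -1.9169, grad_y = 2*3*-0.9203 = -5.5218
  x_4 = -0.2396 - 0.05*-1.9169 = -0.1438
  y_4 = -0.9203 - 0.05*-5.5218 = -0.6442
Step 5: grad_x = 2*4*-0.1438 = -1.1501, grad_y = 2*3*-0.6442 = -3.8653
  x_5 = -0.1438 - 0.05*-1.1501 = -0.0863
  y_5 = -0.6442 - 0.05*-3.8653 = -0.4509
f(-0.0863, -0.4509) = 4*(-0.0863)^2 + 3*(-0.4509)^2 = 0.6398


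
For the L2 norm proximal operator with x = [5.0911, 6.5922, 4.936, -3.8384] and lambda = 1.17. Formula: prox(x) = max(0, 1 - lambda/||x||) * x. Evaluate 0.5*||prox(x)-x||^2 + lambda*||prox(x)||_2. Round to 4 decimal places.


Step 1: Compute ||x||.
||x|| = 10.4151
Step 2: Compute scaling factor.
scale = max(0, 1 - 1.17/10.4151) = 0.8877
Step 3: prox(x) = [4.5192, 5.8517, 4.3815, -3.4072]
||prox(x)|| = 9.2451
Step 4: Proximal objective.
0.5*||prox-x||^2 = 0.6845
lambda*||prox|| = 10.8168
Total = 11.5012


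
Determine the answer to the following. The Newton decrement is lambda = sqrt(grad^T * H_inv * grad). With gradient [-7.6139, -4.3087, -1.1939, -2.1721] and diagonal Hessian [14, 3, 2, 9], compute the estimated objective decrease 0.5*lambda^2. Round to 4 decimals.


Step 1: H is diagonal, so H^(-1) * g = [-0.5439, -1.4362, -0.597, -0.2413].
Step 2: g^T H^(-1) g = sum_i g_i^2 / H_ii
  = (-7.6139)^2/14 + (-4.3087)^2/3 + (-1.1939)^2/2 + (-2.1721)^2/9
  = 4.1408 + 6.1883 + 0.7127 + 0.5242 = 11.566
Step 3: Objective decrease = 0.5 * g^T H^(-1) g = 5.783


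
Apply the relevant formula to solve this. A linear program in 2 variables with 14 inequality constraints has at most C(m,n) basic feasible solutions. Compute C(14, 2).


Each vertex corresponds to some choice of n active constraints out of m, so the number of vertices is at most C(m, n) = m! / (n!(m-n)!).
m = 14, n = 2
Numerator: 14 * 13
Denominator: 2! = 2
C(14, 2) = 91


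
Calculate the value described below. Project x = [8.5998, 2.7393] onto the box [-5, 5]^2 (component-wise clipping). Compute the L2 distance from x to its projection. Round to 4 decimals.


Project each component onto [-5, 5].
clip(8.5998) = 5.0, clip(2.7393) = 2.7393
Projection = [5.0, 2.7393]
Squared diffs: [12.9586, 0.0]
Distance = sqrt(12.9586) = 3.5998


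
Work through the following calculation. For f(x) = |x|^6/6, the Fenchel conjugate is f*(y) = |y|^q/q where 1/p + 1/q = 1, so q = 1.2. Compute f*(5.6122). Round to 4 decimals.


The conjugate exponent q satisfies 1/p + 1/q = 1.
p = 6, so q = 6/(6 - 1) = 1.2
|y|^q = 5.6122^1.2 = 7.9243
f*(5.6122) = 7.9243 / 1.2 = 6.6036


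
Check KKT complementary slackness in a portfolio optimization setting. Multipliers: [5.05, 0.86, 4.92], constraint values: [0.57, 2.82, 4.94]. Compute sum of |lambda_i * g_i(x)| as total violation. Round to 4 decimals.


KKT complementary slackness check:
lambda_1 * g_1 = 5.05 * 0.57 = 2.8785
lambda_2 * g_2 = 0.86 * 2.82 = 2.4252
lambda_3 * g_3 = 4.92 * 4.94 = 24.3048
Total violation = 2.8785 + 2.4252 + 24.3048 = 29.6085


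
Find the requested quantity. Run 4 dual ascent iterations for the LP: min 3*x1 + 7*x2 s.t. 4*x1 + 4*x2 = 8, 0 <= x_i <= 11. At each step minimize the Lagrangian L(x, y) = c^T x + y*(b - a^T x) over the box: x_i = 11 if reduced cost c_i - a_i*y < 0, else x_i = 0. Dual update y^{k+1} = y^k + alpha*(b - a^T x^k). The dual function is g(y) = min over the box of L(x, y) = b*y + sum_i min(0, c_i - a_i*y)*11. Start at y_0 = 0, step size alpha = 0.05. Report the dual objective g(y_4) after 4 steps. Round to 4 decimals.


Dual ascent for LP: min 3*x1 + 7*x2, 4*x1 + 4*x2 = 8, 0 <= x_i <= 11
Step 1: y^k = 0.0, reduced costs: (3.0, 7.0)
  x^k = (0.0, 0.0), subgradient = b - a^T x = 8.0
  y^{k+1} = 0.0 + 0.05*8.0 = 0.4
Step 2: y^k = 0.4, reduced costs: (1.4, 5.4)
  x^k = (0.0, 0.0), subgradient = b - a^T x = 8.0
  y^{k+1} = 0.4 + 0.05*8.0 = 0.8
Step 3: y^k = 0.8, reduced costs: (-0.2, 3.8)
  x^k = (11.0, 0.0), subgradient = b - a^T x = -36.0
  y^{k+1} = 0.8 + 0.05*-36.0 = -1.0
Step 4: y^k = -1.0, reduced costs: (7.0, 11.0)
  x^k = (0.0, 0.0), subgradient = b - a^T x = 8.0
  y^{k+1} = -1.0 + 0.05*8.0 = -0.6
Dual objective at y_4 = -0.6: reduced costs (5.4, 9.4), box minimizer x = (0.0, 0.0)
g(y_4) = b*y + (c1 - a1*y)*x1 + (c2 - a2*y)*x2 = 8*(-0.6) + 5.4*0.0 + 9.4*0.0 = -4.8 + 0.0 + 0.0 = -4.8


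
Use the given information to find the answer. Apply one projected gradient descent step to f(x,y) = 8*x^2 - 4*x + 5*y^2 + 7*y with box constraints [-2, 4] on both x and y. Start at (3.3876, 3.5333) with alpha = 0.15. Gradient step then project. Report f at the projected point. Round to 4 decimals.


Step 1: Compute gradient at (3.3876, 3.5333).
grad_x = 2*8*3.3876 - 4 = 50.2016
grad_y = 2*5*3.5333 + 7 = 42.333
Step 2: Gradient step.
x_raw = 3.3876 - 0.15*50.2016 = -4.1426
y_raw = 3.5333 - 0.15*42.333 = -2.8167
Step 3: Project onto [-2, 4].
x_proj = clip(-4.1426) = -2.0
y_proj = clip(-2.8167) = -2.0
Step 4: Evaluate f.
f(-2.0, -2.0) = 46.0


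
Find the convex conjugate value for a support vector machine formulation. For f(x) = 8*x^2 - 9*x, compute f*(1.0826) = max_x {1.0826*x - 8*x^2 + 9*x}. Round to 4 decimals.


f*(y) = sup_x {y*x - a*x^2 - b*x} = sup_x {(y-b)*x - a*x^2}
FOC: (y - b) - 2a*x = 0 => x* = (y - b)/(2a)
x* = (1.0826 + 9)/(2*8) = 0.6302
f*(1.0826) = (y-b)^2/(4a) = (1.0826 + 9)^2/(4*8)
= 101.6588/32 = 3.1768


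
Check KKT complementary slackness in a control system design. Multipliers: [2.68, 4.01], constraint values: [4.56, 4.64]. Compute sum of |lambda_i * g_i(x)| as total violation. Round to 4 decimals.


KKT complementary slackness check:
lambda_1 * g_1 = 2.68 * 4.56 = 12.2208
lambda_2 * g_2 = 4.01 * 4.64 = 18.6064
Total violation = 12.2208 + 18.6064 = 30.8272


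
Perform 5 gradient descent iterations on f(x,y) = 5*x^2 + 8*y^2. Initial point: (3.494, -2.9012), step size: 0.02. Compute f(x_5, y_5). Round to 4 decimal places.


Gradient descent on f(x,y) = 5*x^2 + 8*y^2.
Starting point: (3.494, -2.9012), alpha = 0.02
Step 1: grad_x = 2*5*3.494 = 34.94, grad_y = 2*8*-2.9012 = -46.4192
  x_1 = 3.494 - 0.02*34.94 = 2.7952
  y_1 = -2.9012 - 0.02*-46.4192 = -1.9728
Step 2: grad_x = 2*5*2.7952 = 27.952, grad_y = 2*8*-1.9728 = -31.5651
  x_2 = 2.7952 - 0.02*27.952 = 2.2362
  y_2 = -1.9728 - 0.02*-31.5651 = -1.3415
Step 3: grad_x = 2*5*2.2362 = 22.3616, grad_y = 2*8*-1.3415 = -21.4642
  x_3 = 2.2362 - 0.02*22.3616 = 1.7889
  y_3 = -1.3415 - 0.02*-21.4642 = -0.9122
Step 4: grad_x = 2*5*1.7889 = 17.8893, grad_y = 2*8*-0.9122 = -14.5957
  x_4 = 1.7889 - 0.02*17.8893 = 1.4311
  y_4 = -0.9122 - 0.02*-14.5957 = -0.6203
Step 5: grad_x = 2*5*1.4311 = 14.3114, grad_y = 2*8*-0.6203 = -9.9251
  x_5 = 1.4311 - 0.02*14.3114 = 1.1449
  y_5 = -0.6203 - 0.02*-9.9251 = -0.4218
f(1.1449, -0.4218) = 5*1.1449^2 + 8*(-0.4218)^2 = 7.9776


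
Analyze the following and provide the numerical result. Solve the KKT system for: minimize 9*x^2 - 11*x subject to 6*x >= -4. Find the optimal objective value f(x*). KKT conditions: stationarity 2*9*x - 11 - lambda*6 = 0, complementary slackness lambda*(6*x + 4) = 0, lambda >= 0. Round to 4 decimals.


Step 1: Try lambda = 0 (constraint inactive).
Stationarity: 2*9*x - 11 = 0
x* = 11/(2*9) = 11/18 = 0.6111 (rounded; the exact value 11/18 is used below)
Check constraint: 6*0.6111 = 3.6666 >= -4 -- satisfied.
Step 2: Compute optimal value.
f(x*) = 9*(11/18)^2 - 11*(11/18) = -3.3611


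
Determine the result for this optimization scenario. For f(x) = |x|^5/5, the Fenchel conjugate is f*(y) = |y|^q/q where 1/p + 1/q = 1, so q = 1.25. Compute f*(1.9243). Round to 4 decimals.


The conjugate exponent q satisfies 1/p + 1/q = 1.
p = 5, so q = 5/(5 - 1) = 1.25
|y|^q = 1.9243^1.25 = 2.2664
f*(1.9243) = 2.2664 / 1.25 = 1.8131


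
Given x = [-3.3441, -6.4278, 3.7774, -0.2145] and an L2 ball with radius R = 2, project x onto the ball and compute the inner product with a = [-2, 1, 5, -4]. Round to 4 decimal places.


Step 1: Compute ||x|| (intermediates to 6 decimals).
||x|| = sqrt((-3.3441)^2 + (-6.4278)^2 + 3.7774^2 + (-0.2145)^2) = 8.174006
Step 2: Project.
Since ||x|| > R, scale = R/||x|| = 2/8.174006 = 0.244678, proj(x) = scale * x
proj(x) = [-0.818228, -1.572741, 0.924247, -0.052483]
Step 3: Dot product.
a^T * proj(x) = -2*(-0.818228) + 1*(-1.572741) + 5*0.924247 - 4*(-0.052483) = 4.8949


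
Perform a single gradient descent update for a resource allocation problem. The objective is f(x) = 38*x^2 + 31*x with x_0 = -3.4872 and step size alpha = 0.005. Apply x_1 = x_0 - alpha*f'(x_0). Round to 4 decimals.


We compute the gradient at x_0 and apply the update.
f'(x) = 76*x + 31
f'(-3.4872) = 76*-3.4872 + 31 = -234.0272
x_1 = -3.4872 - 0.005*-234.0272 = -2.3171


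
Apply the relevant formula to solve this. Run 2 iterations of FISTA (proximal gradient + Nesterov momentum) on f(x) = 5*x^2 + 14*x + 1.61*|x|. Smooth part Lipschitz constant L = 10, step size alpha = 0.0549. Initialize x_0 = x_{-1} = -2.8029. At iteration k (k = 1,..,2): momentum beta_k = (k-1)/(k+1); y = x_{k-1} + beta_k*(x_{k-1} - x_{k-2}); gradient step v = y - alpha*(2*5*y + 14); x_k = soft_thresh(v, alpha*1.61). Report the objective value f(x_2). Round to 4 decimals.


FISTA on f(x) = 5*x^2 + 14*x + 1.61*|x|
L = 10, alpha = 0.0549
Iteration 1: beta = 0.0, y = -2.8029 + 0.0*(-2.8029 + 2.8029) = -2.8029
  grad(y) = -14.029, v = y - alpha*grad = -2.0327
  prox(v) = soft_thresh(-2.0327, 0.0884) = -1.9443
Iteration 2: beta = 0.3333, y = -1.9443 + 0.3333*(-1.9443 + 2.8029) = -1.6581
  grad(y) = -2.5813, v = y - alpha*grad = -1.5164
  prox(v) = soft_thresh(-1.5164, 0.0884) = -1.428
f(x_2) = 5*(-1.428)^2 + 14*(-1.428) + 1.61*|-1.428| = -7.497


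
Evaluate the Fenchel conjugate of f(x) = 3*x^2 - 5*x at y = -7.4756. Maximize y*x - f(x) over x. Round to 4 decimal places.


f*(y) = sup_x {y*x - a*x^2 - b*x} = sup_x {(y-b)*x - a*x^2}
FOC: (y - b) - 2a*x = 0 => x* = (y - b)/(2a)
x* = (-7.4756 + 5)/(2*3) = -0.4126
f*(-7.4756) = (y-b)^2/(4a) = (-7.4756 + 5)^2/(4*3)
= 6.1286/12 = 0.5107


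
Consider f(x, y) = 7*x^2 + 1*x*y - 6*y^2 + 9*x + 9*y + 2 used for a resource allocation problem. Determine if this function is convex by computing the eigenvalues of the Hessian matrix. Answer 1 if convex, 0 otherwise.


The Hessian of f(x,y) = 7*x^2 + 1*x*y - 6*y^2 + 9*x + 9*y + 2 is:
H = [[14, 1], [1, -12]]
Trace = 14 - 12 = 2
Determinant = 14*-12 - (1)^2 = -169
Discriminant = (2)^2 - 4*-169 = 680.0
Eigenvalues: lambda_1 = -12.0384, lambda_2 = 14.0384
The function is not convex.

0


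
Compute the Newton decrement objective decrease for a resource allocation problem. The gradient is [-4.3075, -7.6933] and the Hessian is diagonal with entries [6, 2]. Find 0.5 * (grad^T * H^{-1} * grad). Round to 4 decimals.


Step 1: H is diagonal, so H^(-1) * g = [-0.7179, -3.8467].
Step 2: g^T H^(-1) g = sum_i g_i^2 / H_ii
  = (-4.3075)^2/6 + (-7.6933)^2/2
  = 3.0924 + 29.5934 = 32.6859
Step 3: Objective decrease = 0.5 * g^T H^(-1) g = 16.3429


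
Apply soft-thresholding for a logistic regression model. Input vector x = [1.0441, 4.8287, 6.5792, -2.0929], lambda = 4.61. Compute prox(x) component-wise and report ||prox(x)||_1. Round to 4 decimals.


Soft-thresholding with lambda = 4.61:
prox(1.0441) = sign(1.0441)*max(|1.0441| - 4.61, 0) = 0.0
prox(4.8287) = sign(4.8287)*max(|4.8287| - 4.61, 0) = 0.2187
prox(6.5792) = sign(6.5792)*max(|6.5792| - 4.61, 0) = 1.9692
prox(-2.0929) = sign(-2.0929)*max(|-2.0929| - 4.61, 0) = 0.0
prox(x) = [0.0, 0.2187, 1.9692, 0.0]
||prox(x)||_1 = 0.0 + 0.2187 + 1.9692 + 0.0 = 2.1879


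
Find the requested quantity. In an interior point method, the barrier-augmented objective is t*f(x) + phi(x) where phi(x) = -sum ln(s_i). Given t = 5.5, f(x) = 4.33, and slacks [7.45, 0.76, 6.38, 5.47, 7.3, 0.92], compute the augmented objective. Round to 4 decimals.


Step 1: Compute log-barrier.
ln values: [2.0082, -0.2744, 1.8532, 1.6993, 1.9879, -0.0834]
phi = -(2.0082 - 0.2744 + 1.8532 + 1.6993 + 1.9879 - 0.0834) = -7.1907
Step 2: Compute augmented objective.
t*f(x) = 5.5*4.33 = 23.815
Total = 23.815 - 7.1907 = 16.6243


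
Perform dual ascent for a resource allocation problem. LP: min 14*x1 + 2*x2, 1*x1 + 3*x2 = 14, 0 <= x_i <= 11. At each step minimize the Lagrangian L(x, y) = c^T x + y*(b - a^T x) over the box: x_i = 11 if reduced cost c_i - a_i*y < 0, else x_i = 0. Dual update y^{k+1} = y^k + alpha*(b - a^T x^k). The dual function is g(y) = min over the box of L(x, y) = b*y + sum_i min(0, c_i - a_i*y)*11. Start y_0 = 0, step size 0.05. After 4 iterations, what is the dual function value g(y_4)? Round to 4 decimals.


Dual ascent for LP: min 14*x1 + 2*x2, 1*x1 + 3*x2 = 14, 0 <= x_i <= 11
Step 1: y^k = 0.0, reduced costs: (14.0, 2.0)
  x^k = (0.0, 0.0), subgradient = b - a^T x = 14.0
  y^{k+1} = 0.0 + 0.05*14.0 = 0.7
Step 2: y^k = 0.7, reduced costs: (13.3, -0.1)
  x^k = (0.0, 11.0), subgradient = b - a^T x = -19.0
  y^{k+1} = 0.7 + 0.05*-19.0 = -0.25
Step 3: y^k = -0.25, reduced costs: (14.25, 2.75)
  x^k = (0.0, 0.0), subgradient = b - a^T x = 14.0
  y^{k+1} = -0.25 + 0.05*14.0 = 0.45
Step 4: y^k = 0.45, reduced costs: (13.55, 0.65)
  x^k = (0.0, 0.0), subgradient = b - a^T x = 14.0
  y^{k+1} = 0.45 + 0.05*14.0 = 1.15
Dual objective at y_4 = 1.15: reduced costs (12.85, -1.45), box minimizer x = (0.0, 11.0)
g(y_4) = b*y + (c1 - a1*y)*x1 + (c2 - a2*y)*x2 = 14*1.15 + 12.85*0.0 + (-1.45)*11.0 = 16.1 + 0.0 - 15.95 = 0.15


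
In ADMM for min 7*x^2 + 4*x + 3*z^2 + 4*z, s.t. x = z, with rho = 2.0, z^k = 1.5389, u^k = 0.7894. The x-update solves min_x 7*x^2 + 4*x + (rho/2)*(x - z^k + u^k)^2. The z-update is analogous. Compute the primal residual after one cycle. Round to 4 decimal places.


ADMM iteration with rho = 2.0, z^k = 1.5389, u^k = 0.7894
Step 1: x-update.
Minimize 7*x^2 + 4*x + (2.0/2)*(x - 1.5389 + 0.7894)^2
FOC: (2*7 + 2.0)*x = -4 + 2.0*(1.5389 - 0.7894)
x^{k+1} = -0.1563
Step 2: z-update.
Minimize 3*z^2 + 4*z + (2.0/2)*(-0.1563 - z + 0.7894)^2
FOC: (2*3 + 2.0)*z = -4 + 2.0*(-0.1563 + 0.7894)
z^{k+1} = -0.3417
Step 3: u-update.
u^{k+1} = 0.7894 - 0.1563 + 0.3417 = 0.9748
Step 4: Primal residual = |-0.1563 + 0.3417| = 0.1854


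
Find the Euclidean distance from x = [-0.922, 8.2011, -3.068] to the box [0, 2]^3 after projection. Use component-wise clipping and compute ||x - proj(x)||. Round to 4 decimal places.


Project each component onto [0, 2].
clip(-0.922) = 0.0, clip(8.2011) = 2.0, clip(-3.068) = 0.0
Projection = [0.0, 2.0, 0.0]
Squared diffs: [0.8501, 38.4536, 9.4126]
Distance = sqrt(48.7163) = 6.9797


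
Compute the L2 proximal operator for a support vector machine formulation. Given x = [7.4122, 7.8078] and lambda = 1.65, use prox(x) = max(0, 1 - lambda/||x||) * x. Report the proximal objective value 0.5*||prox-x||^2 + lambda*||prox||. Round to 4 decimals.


Step 1: Compute ||x||.
||x|| = 10.7658
Step 2: Compute scaling factor.
scale = max(0, 1 - 1.65/10.7658) = 0.8467
Step 3: prox(x) = [6.2762, 6.6112]
||prox(x)|| = 9.1158
Step 4: Proximal objective.
0.5*||prox-x||^2 = 1.3613
lambda*||prox|| = 15.0411
Total = 16.4023


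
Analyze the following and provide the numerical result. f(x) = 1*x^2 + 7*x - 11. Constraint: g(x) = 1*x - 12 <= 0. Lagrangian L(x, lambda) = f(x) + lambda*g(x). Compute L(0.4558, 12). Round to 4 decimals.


Step 1: Evaluate f(x).
f(0.4558) = 1*0.4558^2 + 7*0.4558 - 11 = -7.6016
Step 2: Evaluate g(x).
g(0.4558) = 1*0.4558 - 12 = -11.5442
Step 3: Compute Lagrangian.
L = -7.6016 + 12*-11.5442 = -146.132


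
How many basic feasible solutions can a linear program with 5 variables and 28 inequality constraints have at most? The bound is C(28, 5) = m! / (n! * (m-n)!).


Each vertex corresponds to some choice of n active constraints out of m, so the number of vertices is at most C(m, n) = m! / (n!(m-n)!).
m = 28, n = 5
Numerator: 28 * 27 * 26 * 25 * 24
Denominator: 5! = 120
C(28, 5) = 98280


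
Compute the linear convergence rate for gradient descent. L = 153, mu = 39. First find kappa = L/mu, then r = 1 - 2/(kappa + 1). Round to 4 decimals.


Step 1: Compute the condition number.
kappa = L/mu = 153/39 = 3.9231
Step 2: Compute the convergence rate.
r = 1 - 2/(kappa + 1) = 1 - 2*mu/(L + mu) = (L - mu)/(L + mu) = 114/192 = 0.5938


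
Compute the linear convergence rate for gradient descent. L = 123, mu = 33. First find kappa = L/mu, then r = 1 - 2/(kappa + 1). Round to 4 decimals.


Step 1: Compute the condition number.
kappa = L/mu = 123/33 = 3.7273
Step 2: Compute the convergence rate.
r = 1 - 2/(kappa + 1) = 1 - 2*mu/(L + mu) = (L - mu)/(L + mu) = 90/156 = 0.5769


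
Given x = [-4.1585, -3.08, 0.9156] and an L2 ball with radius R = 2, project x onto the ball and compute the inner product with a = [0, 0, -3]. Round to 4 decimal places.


Step 1: Compute ||x|| (intermediates to 6 decimals).
||x|| = sqrt((-4.1585)^2 + (-3.08)^2 + 0.9156^2) = 5.255268
Step 2: Project.
Since ||x|| > R, scale = R/||x|| = 2/5.255268 = 0.380571, proj(x) = scale * x
proj(x) = [-1.582605, -1.172159, 0.348451]
Step 3: Dot product.
a^T * proj(x) = 0*(-1.582605) + 0*(-1.172159) - 3*0.348451 = -1.0454


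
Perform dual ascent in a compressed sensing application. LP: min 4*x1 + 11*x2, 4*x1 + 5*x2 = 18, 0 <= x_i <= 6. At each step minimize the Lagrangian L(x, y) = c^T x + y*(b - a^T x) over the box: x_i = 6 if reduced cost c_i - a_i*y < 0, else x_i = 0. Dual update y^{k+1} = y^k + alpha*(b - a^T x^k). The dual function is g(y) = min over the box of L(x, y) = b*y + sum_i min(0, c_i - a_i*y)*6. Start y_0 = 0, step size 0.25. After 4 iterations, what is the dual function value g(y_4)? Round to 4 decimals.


Dual ascent for LP: min 4*x1 + 11*x2, 4*x1 + 5*x2 = 18, 0 <= x_i <= 6
Step 1: y^k = 0.0, reduced costs: (4.0, 11.0)
  x^k = (0.0, 0.0), subgradient = b - a^T x = 18.0
  y^{k+1} = 0.0 + 0.25*18.0 = 4.5
Step 2: y^k = 4.5, reduced costs: (-14.0, -11.5)
  x^k = (6.0, 6.0), subgradient = b - a^T x = -36.0
  y^{k+1} = 4.5 + 0.25*-36.0 = -4.5
Step 3: y^k = -4.5, reduced costs: (22.0, 33.5)
  x^k = (0.0, 0.0), subgradient = b - a^T x = 18.0
  y^{k+1} = -4.5 + 0.25*18.0 = 0.0
Step 4: y^k = 0.0, reduced costs: (4.0, 11.0)
  x^k = (0.0, 0.0), subgradient = b - a^T x = 18.0
  y^{k+1} = 0.0 + 0.25*18.0 = 4.5
Dual objective at y_4 = 4.5: reduced costs (-14.0, -11.5), box minimizer x = (6.0, 6.0)
g(y_4) = b*y + (c1 - a1*y)*x1 + (c2 - a2*y)*x2 = 18*4.5 + (-14.0)*6.0 + (-11.5)*6.0 = 81.0 - 84.0 - 69.0 = -72.0


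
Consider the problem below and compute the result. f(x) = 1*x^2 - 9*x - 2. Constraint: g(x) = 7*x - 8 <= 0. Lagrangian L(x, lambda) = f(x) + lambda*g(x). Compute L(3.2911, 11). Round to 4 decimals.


Step 1: Evaluate f(x).
f(3.2911) = 1*3.2911^2 - 9*3.2911 - 2 = -20.7886
Step 2: Evaluate g(x).
g(3.2911) = 7*3.2911 - 8 = 15.0377
Step 3: Compute Lagrangian.
L = -20.7886 + 11*15.0377 = 144.6261


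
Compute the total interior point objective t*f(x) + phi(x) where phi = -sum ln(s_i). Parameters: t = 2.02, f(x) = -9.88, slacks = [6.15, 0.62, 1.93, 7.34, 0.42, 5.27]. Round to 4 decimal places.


Step 1: Compute log-barrier.
ln values: [1.8165, -0.478, 0.6575, 1.9933, -0.8675, 1.662]
phi = -(1.8165 - 0.478 + 0.6575 + 1.9933 - 0.8675 + 1.662) = -4.7838
Step 2: Compute augmented objective.
t*f(x) = 2.02*-9.88 = -19.9576
Total = -19.9576 - 4.7838 = -24.7414


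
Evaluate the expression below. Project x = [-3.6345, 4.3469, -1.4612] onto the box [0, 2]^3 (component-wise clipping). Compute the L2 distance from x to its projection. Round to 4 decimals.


Project each component onto [0, 2].
clip(-3.6345) = 0.0, clip(4.3469) = 2.0, clip(-1.4612) = 0.0
Projection = [0.0, 2.0, 0.0]
Squared diffs: [13.2096, 5.5079, 2.1351]
Distance = sqrt(20.8526) = 4.5665


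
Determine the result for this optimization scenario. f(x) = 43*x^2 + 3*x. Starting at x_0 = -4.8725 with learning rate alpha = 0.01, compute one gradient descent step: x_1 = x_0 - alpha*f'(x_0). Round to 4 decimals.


We compute the gradient at x_0 and apply the update.
f'(x) = 86*x + 3
f'(-4.8725) = 86*-4.8725 + 3 = -416.035
x_1 = -4.8725 - 0.01*-416.035 = -0.7122


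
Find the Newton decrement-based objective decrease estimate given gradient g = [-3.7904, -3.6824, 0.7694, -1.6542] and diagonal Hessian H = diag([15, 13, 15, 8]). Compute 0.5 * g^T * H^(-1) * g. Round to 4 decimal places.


Step 1: H is diagonal, so H^(-1) * g = [-0.2527, -0.2833, 0.0513, -0.2068].
Step 2: g^T H^(-1) g = sum_i g_i^2 / H_ii
  = (-3.7904)^2/15 + (-3.6824)^2/13 + (0.7694)^2/15 + (-1.6542)^2/8
  = 0.9578 + 1.0431 + 0.0395 + 0.342 = 2.3824
Step 3: Objective decrease = 0.5 * g^T H^(-1) g = 1.1912


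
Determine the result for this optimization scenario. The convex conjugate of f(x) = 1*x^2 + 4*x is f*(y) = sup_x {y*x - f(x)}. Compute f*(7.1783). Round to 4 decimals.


f*(y) = sup_x {y*x - a*x^2 - b*x} = sup_x {(y-b)*x - a*x^2}
FOC: (y - b) - 2a*x = 0 => x* = (y - b)/(2a)
x* = (7.1783 - 4)/(2*1) = 1.5892
f*(7.1783) = (y-b)^2/(4a) = (7.1783 - 4)^2/(4*1)
= 10.1016/4 = 2.5254


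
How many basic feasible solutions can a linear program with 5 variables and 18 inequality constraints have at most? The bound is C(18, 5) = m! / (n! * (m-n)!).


Each vertex corresponds to some choice of n active constraints out of m, so the number of vertices is at most C(m, n) = m! / (n!(m-n)!).
m = 18, n = 5
Numerator: 18 * 17 * 16 * 15 * 14
Denominator: 5! = 120
C(18, 5) = 8568


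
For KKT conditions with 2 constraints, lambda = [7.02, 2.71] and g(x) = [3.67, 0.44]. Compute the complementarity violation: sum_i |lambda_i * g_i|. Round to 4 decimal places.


KKT complementary slackness check:
lambda_1 * g_1 = 7.02 * 3.67 = 25.7634
lambda_2 * g_2 = 2.71 * 0.44 = 1.1924
Total violation = 25.7634 + 1.1924 = 26.9558


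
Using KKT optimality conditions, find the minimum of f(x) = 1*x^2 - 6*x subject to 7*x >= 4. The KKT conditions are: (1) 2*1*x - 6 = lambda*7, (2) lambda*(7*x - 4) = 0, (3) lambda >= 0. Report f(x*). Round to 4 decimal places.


Step 1: Try lambda = 0 (constraint inactive).
Stationarity: 2*1*x - 6 = 0
x* = 6/(2*1) = 3.0
Check constraint: 7*3.0 = 21.0 >= 4 -- satisfied.
Step 2: Compute optimal value.
f(x*) = 1*3.0^2 - 6*3.0 = -9.0


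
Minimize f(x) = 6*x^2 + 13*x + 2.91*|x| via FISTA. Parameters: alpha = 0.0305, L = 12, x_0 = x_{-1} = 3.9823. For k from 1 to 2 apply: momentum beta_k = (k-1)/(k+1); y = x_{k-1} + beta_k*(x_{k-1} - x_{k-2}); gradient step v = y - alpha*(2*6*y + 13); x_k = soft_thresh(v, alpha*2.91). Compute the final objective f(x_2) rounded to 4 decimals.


FISTA on f(x) = 6*x^2 + 13*x + 2.91*|x|
L = 12, alpha = 0.0305
Iteration 1: beta = 0.0, y = 3.9823 + 0.0*(3.9823 - 3.9823) = 3.9823
  grad(y) = 60.7876, v = y - alpha*grad = 2.1283
  prox(v) = soft_thresh(2.1283, 0.0888) = 2.0395
Iteration 2: beta = 0.3333, y = 2.0395 + 0.3333*(2.0395 - 3.9823) = 1.3919
  grad(y) = 29.7032, v = y - alpha*grad = 0.486
  prox(v) = soft_thresh(0.486, 0.0888) = 0.3972
f(x_2) = 6*0.3972^2 + 13*0.3972 + 2.91*|0.3972| = 7.2667


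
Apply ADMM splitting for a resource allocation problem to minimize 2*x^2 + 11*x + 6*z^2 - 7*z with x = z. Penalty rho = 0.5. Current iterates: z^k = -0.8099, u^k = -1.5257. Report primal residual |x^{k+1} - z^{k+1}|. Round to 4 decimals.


ADMM iteration with rho = 0.5, z^k = -0.8099, u^k = -1.5257
Step 1: x-update.
Minimize 2*x^2 + 11*x + (0.5/2)*(x + 0.8099 - 1.5257)^2
FOC: (2*2 + 0.5)*x = -11 + 0.5*(-0.8099 + 1.5257)
x^{k+1} = -2.3649
Step 2: z-update.
Minimize 6*z^2 - 7*z + (0.5/2)*(-2.3649 - z - 1.5257)^2
FOC: (2*6 + 0.5)*z = 7 + 0.5*(-2.3649 - 1.5257)
z^{k+1} = 0.4044
Step 3: u-update.
u^{k+1} = -1.5257 - 2.3649 - 0.4044 = -4.295
Step 4: Primal residual = |-2.3649 - 0.4044| = 2.7693


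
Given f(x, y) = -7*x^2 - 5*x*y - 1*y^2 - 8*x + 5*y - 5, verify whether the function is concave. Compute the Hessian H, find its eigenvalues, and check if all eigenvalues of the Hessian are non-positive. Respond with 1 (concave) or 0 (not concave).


The Hessian of f(x,y) = -7*x^2 - 5*x*y - 1*y^2 - 8*x + 5*y - 5 is:
H = [[-14, -5], [-5, -2]]
Trace = -14 - 2 = -16
Determinant = -14*-2 - (-5)^2 = 3
Discriminant = (-16)^2 - 4*3 = 244.0
Eigenvalues: lambda_1 = -15.8102, lambda_2 = -0.1898
The function is concave.

1


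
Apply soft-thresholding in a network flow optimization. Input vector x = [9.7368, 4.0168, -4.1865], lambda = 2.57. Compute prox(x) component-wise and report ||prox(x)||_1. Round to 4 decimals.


Soft-thresholding with lambda = 2.57:
prox(9.7368) = sign(9.7368)*max(|9.7368| - 2.57, 0) = 7.1668
prox(4.0168) = sign(4.0168)*max(|4.0168| - 2.57, 0) = 1.4468
prox(-4.1865) = sign(-4.1865)*max(|-4.1865| - 2.57, 0) = -1.6165
prox(x) = [7.1668, 1.4468, -1.6165]
||prox(x)||_1 = 7.1668 + 1.4468 + 1.6165 = 10.2301


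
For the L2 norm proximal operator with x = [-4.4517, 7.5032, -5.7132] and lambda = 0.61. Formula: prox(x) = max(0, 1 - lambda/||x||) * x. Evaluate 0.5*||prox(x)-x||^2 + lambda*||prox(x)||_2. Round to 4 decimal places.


Step 1: Compute ||x||.
||x|| = 10.4286
Step 2: Compute scaling factor.
scale = max(0, 1 - 0.61/10.4286) = 0.9415
Step 3: prox(x) = [-4.1913, 7.0643, -5.379]
||prox(x)|| = 9.8186
Step 4: Proximal objective.
0.5*||prox-x||^2 = 0.1861
lambda*||prox|| = 5.9893
Total = 6.1754


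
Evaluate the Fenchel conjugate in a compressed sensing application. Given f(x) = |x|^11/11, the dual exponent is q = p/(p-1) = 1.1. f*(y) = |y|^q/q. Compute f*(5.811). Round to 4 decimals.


The conjugate exponent q satisfies 1/p + 1/q = 1.
p = 11, so q = 11/(11 - 1) = 1.1
|y|^q = 5.811^1.1 = 6.9291
f*(5.811) = 6.9291 / 1.1 = 6.2992


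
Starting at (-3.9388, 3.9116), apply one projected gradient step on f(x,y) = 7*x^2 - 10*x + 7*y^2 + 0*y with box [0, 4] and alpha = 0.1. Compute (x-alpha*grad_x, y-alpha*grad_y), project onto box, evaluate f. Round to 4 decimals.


Step 1: Compute gradient at (-3.9388, 3.9116).
grad_x = 2*7*-3.9388 - 10 = -65.1432
grad_y = 2*7*3.9116 + 0 = 54.7624
Step 2: Gradient step.
x_raw = -3.9388 - 0.1*-65.1432 = 2.5755
y_raw = 3.9116 - 0.1*54.7624 = -1.5646
Step 3: Project onto [0, 4].
x_proj = clip(2.5755) = 2.5755
y_proj = clip(-1.5646) = 0.0
Step 4: Evaluate f.
f(2.5755, 0.0) = 20.6779


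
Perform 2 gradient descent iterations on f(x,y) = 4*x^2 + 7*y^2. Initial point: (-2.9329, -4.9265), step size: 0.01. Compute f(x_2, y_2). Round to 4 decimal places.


Gradient descent on f(x,y) = 4*x^2 + 7*y^2.
Starting point: (-2.9329, -4.9265), alpha = 0.01
Step 1: grad_x = 2*4*-2.9329 = -23.4632, grad_y = 2*7*-4.9265 = -68.971
  x_1 = -2.9329 - 0.01*-23.4632 = -2.6983
  y_1 = -4.9265 - 0.01*-68.971 = -4.2368
Step 2: grad_x = 2*4*-2.6983 = -21.5861, grad_y = 2*7*-4.2368 = -59.3151
  x_2 = -2.6983 - 0.01*-21.5861 = -2.4824
  y_2 = -4.2368 - 0.01*-59.3151 = -3.6436
f(-2.4824, -3.6436) = 4*(-2.4824)^2 + 7*(-3.6436)^2 = 117.5821


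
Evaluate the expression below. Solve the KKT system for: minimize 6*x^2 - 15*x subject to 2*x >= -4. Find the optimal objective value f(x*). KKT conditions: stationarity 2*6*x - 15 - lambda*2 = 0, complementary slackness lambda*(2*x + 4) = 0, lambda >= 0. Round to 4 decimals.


Step 1: Try lambda = 0 (constraint inactive).
Stationarity: 2*6*x - 15 = 0
x* = 15/(2*6) = 1.25
Check constraint: 2*1.25 = 2.5 >= -4 -- satisfied.
Step 2: Compute optimal value.
f(x*) = 6*1.25^2 - 15*1.25 = -9.375


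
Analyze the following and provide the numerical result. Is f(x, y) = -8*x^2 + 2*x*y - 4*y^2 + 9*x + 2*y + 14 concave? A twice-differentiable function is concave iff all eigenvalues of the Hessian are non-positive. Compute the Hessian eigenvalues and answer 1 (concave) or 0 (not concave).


The Hessian of f(x,y) = -8*x^2 + 2*x*y - 4*y^2 + 9*x + 2*y + 14 is:
H = [[-16, 2], [2, -8]]
Trace = -16 - 8 = -24
Determinant = -16*-8 - (2)^2 = 124
Discriminant = (-24)^2 - 4*124 = 80.0
Eigenvalues: lambda_1 = -16.4721, lambda_2 = -7.5279
The function is concave.

1


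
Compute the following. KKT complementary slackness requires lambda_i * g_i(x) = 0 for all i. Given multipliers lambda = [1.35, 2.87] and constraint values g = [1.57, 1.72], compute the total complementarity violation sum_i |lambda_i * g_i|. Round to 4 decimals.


KKT complementary slackness check:
lambda_1 * g_1 = 1.35 * 1.57 = 2.1195
lambda_2 * g_2 = 2.87 * 1.72 = 4.9364
Total violation = 2.1195 + 4.9364 = 7.0559


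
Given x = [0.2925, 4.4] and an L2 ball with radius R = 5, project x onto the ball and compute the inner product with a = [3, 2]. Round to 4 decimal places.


Step 1: Compute ||x|| (intermediates to 6 decimals).
||x|| = sqrt(0.2925^2 + 4.4^2) = 4.409712
Step 2: Project.
Since ||x|| <= R, proj = x (no scaling needed).
proj(x) = [0.2925, 4.4]
Step 3: Dot product.
a^T * proj(x) = 3*0.2925 + 2*4.4 = 9.6775


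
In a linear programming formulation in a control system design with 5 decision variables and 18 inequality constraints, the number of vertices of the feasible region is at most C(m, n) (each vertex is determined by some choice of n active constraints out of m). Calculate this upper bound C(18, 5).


Each vertex corresponds to some choice of n active constraints out of m, so the number of vertices is at most C(m, n) = m! / (n!(m-n)!).
m = 18, n = 5
Numerator: 18 * 17 * 16 * 15 * 14
Denominator: 5! = 120
C(18, 5) = 8568


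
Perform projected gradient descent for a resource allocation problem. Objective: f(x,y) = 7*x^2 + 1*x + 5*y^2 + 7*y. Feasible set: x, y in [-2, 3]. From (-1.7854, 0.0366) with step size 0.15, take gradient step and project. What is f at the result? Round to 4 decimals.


Step 1: Compute gradient at (-1.7854, 0.0366).
grad_x = 2*7*-1.7854 + 1 = -23.9956
grad_y = 2*5*0.0366 + 7 = 7.366
Step 2: Gradient step.
x_raw = -1.7854 - 0.15*-23.9956 = 1.8139
y_raw = 0.0366 - 0.15*7.366 = -1.0683
Step 3: Project onto [-2, 3].
x_proj = clip(1.8139) = 1.8139
y_proj = clip(-1.0683) = -1.0683
Step 4: Evaluate f.
f(1.8139, -1.0683) = 23.0748


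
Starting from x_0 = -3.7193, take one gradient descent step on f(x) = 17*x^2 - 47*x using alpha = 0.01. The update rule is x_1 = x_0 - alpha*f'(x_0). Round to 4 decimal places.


We compute the gradient at x_0 and apply the update.
f'(x) = 34*x - 47
f'(-3.7193) = 34*-3.7193 - 47 = -173.4562
x_1 = -3.7193 - 0.01*-173.4562 = -1.9847


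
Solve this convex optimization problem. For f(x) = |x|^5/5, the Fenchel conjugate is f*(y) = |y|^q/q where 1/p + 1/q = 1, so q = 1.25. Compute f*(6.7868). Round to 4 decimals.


The conjugate exponent q satisfies 1/p + 1/q = 1.
p = 5, so q = 5/(5 - 1) = 1.25
|y|^q = 6.7868^1.25 = 10.9542
f*(6.7868) = 10.9542 / 1.25 = 8.7634


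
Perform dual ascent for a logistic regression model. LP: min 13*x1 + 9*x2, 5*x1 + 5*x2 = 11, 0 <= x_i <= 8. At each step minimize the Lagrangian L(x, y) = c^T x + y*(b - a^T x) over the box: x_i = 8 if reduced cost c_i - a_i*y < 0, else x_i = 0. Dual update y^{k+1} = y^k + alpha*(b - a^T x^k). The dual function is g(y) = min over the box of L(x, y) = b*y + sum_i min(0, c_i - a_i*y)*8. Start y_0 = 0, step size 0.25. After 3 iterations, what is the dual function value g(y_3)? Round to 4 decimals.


Dual ascent for LP: min 13*x1 + 9*x2, 5*x1 + 5*x2 = 11, 0 <= x_i <= 8
Step 1: y^k = 0.0, reduced costs: (13.0, 9.0)
  x^k = (0.0, 0.0), subgradient = b - a^T x = 11.0
  y^{k+1} = 0.0 + 0.25*11.0 = 2.75
Step 2: y^k = 2.75, reduced costs: (-0.75, -4.75)
  x^k = (8.0, 8.0), subgradient = b - a^T x = -69.0
  y^{k+1} = 2.75 + 0.25*-69.0 = -14.5
Step 3: y^k = -14.5, reduced costs: (85.5, 81.5)
  x^k = (0.0, 0.0), subgradient = b - a^T x = 11.0
  y^{k+1} = -14.5 + 0.25*11.0 = -11.75
Dual objective at y_3 = -11.75: reduced costs (71.75, 67.75), box minimizer x = (0.0, 0.0)
g(y_3) = b*y + (c1 - a1*y)*x1 + (c2 - a2*y)*x2 = 11*(-11.75) + 71.75*0.0 + 67.75*0.0 = -129.25 + 0.0 + 0.0 = -129.25
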